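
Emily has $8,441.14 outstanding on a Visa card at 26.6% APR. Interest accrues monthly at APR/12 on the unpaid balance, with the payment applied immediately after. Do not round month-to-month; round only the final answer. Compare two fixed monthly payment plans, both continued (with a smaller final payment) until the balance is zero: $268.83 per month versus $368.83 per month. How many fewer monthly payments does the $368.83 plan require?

22 fewer payments

Monthly rate r = 26.6%/12 = 2.21667% = 0.0221667.
At $268.83/mo: n = ⌈−ln(1 − rB₀/P)/ln(1+r)⌉ = 55 payments (last $84.97); total interest = total paid − $8,441.14 = $6,160.65.
At $368.83/mo: 33 payments (last $106.70); total interest $3,468.12.
Payments saved = 55 − 33 = 22.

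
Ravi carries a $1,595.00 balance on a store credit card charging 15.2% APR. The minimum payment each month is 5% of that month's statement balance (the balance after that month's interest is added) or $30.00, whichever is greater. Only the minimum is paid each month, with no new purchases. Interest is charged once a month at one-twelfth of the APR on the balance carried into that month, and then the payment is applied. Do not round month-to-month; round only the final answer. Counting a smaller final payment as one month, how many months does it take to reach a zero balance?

Monthly rate r = 15.2%/12 = 1.26667% = 0.0126667.
While 5% of the post-interest balance exceeds $30.00, each month B ← (B·(1+r))·(1 − 0.05), i.e. B shrinks by the factor (1+r)·0.95 = 0.96203.
This holds for months 1–26. Entering month 27 the balance is $583.05; 5% of the post-interest balance is now below $30.00, so the flat $30.00 minimum applies from here.
From month 27 a fixed $30.00 at rate r clears $583.05 in 23 more payments. Total: 26 + 23 = 49 months.

49 months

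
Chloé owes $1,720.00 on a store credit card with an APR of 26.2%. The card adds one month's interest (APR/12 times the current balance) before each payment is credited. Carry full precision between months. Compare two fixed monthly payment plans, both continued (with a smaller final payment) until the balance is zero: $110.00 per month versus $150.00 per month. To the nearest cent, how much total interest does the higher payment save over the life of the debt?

$125.64

Monthly rate r = 26.2%/12 = 2.18333% = 0.0218333.
At $110.00/mo: n = ⌈−ln(1 − rB₀/P)/ln(1+r)⌉ = 20 payments (last $37.24); total interest = total paid − $1,720.00 = $407.24.
At $150.00/mo: 14 payments (last $51.60); total interest $281.60.
Interest saved = $407.24 − $281.60 = $125.64.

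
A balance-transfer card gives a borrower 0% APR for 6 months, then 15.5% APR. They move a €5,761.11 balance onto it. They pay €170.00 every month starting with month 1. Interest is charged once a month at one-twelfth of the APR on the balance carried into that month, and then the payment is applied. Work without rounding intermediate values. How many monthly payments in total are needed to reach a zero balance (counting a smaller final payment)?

41 months

Promo months 1–6 at r₀ = 0%/12 = 0; months 7+ at r₁ = 15.5%/12 = 0.0129167.
After month 6 (no interest yet): B = €5,761.11 − 6·€170.00 = €4,741.11.
Then at r₁ with €170.00/mo: n₂ = −ln(1 − r₁·B/P)/ln(1+r₁) ≈ 34.80 → 35 more payments.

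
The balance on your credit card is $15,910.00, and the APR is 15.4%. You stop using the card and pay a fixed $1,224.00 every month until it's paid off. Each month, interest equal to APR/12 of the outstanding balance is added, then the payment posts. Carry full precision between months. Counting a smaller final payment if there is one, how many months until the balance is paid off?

Monthly rate r = 15.4%/12 = 1.28333% = 0.0128333.
Recurrence: B ← B·(1+r) − $1,224.00.
Month 1: interest $204.18; balance after payment $14,890.18.
Month 2: interest $191.09; balance after payment $13,857.27.
Closed form: n = −ln(1 − rB₀/P)/ln(1+r) = −ln(0.83319)/ln(1.01283) ≈ 14.312, so the balance reaches zero during payment 15.

15 months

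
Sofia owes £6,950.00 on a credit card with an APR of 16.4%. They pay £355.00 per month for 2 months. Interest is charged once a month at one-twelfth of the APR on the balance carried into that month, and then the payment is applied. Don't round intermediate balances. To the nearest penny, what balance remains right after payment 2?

Monthly rate r = 16.4%/12 = 1.36667% = 0.0136667.
Each month: B ← B·(1+r) − £355.00.
Month 1: interest £94.98; balance after payment £6,689.98.
Month 2: interest £91.43; balance after payment £6,426.41.

£6,426.41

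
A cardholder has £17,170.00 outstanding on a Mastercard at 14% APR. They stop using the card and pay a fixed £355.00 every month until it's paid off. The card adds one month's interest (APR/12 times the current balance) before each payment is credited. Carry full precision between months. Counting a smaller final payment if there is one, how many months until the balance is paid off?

72 months

Monthly rate r = 14%/12 = 1.16667% = 0.0116667.
Recurrence: B ← B·(1+r) − £355.00.
Month 1: interest £200.32; balance after payment £17,015.32.
Month 2: interest £198.51; balance after payment £16,858.83.
Closed form: n = −ln(1 − rB₀/P)/ln(1+r) = −ln(0.43573)/ln(1.01167) ≈ 71.621, so the balance reaches zero during payment 72.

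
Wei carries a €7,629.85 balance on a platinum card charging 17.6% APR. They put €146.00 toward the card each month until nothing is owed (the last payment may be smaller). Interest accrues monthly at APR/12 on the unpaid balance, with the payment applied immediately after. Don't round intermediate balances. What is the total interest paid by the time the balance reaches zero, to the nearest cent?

Monthly rate r = 17.6%/12 = 1.46667% = 0.0146667.
Payoff takes n = ⌈−ln(1 − rB₀/P)/ln(1+r)⌉ = ⌈99.892⌉ = 100 payments; the last is €130.31.
Total paid = 99·€146.00 + €130.31 = €14,584.31.
Total interest = total paid − principal = €14,584.31 − €7,629.85 = €6,954.46.

€6,954.46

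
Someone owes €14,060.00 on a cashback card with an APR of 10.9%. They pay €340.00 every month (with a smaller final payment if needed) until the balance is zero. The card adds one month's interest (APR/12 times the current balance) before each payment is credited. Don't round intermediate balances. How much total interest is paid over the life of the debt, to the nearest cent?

Monthly rate r = 10.9%/12 = 0.908333% = 0.00908333.
Payoff takes n = ⌈−ln(1 − rB₀/P)/ln(1+r)⌉ = ⌈52.088⌉ = 53 payments; the last is €30.17.
Total paid = 52·€340.00 + €30.17 = €17,710.17.
Total interest = total paid − principal = €17,710.17 − €14,060.00 = €3,650.17.

€3,650.17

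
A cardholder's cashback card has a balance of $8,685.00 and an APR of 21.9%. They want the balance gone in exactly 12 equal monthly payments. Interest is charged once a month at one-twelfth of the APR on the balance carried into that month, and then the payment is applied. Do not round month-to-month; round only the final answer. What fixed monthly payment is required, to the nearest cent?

$812.45

Monthly rate r = 21.9%/12 = 1.825% = 0.01825.
Level-payment amortization: P = B₀·r / (1 − (1+r)^(−n)) = 8685.00·0.01825 / (1 − 1.01825^(−12)).
Denominator 1 − (1+r)^(−12) = 0.195090645.
P = 158.501 / 0.195090645 ≈ 812.45.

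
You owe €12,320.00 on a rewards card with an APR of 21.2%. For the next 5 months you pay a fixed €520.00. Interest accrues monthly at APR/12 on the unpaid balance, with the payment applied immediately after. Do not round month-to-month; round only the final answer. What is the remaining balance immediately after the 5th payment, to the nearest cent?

€10,753.90

Monthly rate r = 21.2%/12 = 1.76667% = 0.0176667.
Each month: B ← B·(1+r) − €520.00.
Month 1: interest €217.65; balance after payment €12,017.65.
Month 2: interest €212.31; balance after payment €11,709.97.
Month 3: interest €206.88; balance after payment €11,396.84.
Month 4: interest €201.34; balance after payment €11,078.19.
Month 5: interest €195.71; balance after payment €10,753.90.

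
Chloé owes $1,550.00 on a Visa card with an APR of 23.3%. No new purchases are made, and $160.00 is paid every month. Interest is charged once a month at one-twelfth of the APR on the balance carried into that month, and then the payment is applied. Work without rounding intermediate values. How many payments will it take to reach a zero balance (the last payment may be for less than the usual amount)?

Monthly rate r = 23.3%/12 = 1.94167% = 0.0194167.
Recurrence: B ← B·(1+r) − $160.00.
Month 1: interest $30.10; balance after payment $1,420.10.
Month 2: interest $27.57; balance after payment $1,287.67.
Closed form: n = −ln(1 − rB₀/P)/ln(1+r) = −ln(0.8119)/ln(1.01942) ≈ 10.836, so the balance reaches zero during payment 11.

11 payments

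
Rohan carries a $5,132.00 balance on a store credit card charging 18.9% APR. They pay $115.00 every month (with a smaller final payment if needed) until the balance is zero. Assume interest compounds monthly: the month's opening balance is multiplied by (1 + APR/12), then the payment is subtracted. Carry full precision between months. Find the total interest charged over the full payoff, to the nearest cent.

$3,798.68

Monthly rate r = 18.9%/12 = 1.575% = 0.01575.
Payoff takes n = ⌈−ln(1 − rB₀/P)/ln(1+r)⌉ = ⌈77.656⌉ = 78 payments; the last is $75.68.
Total paid = 77·$115.00 + $75.68 = $8,930.68.
Total interest = total paid − principal = $8,930.68 − $5,132.00 = $3,798.68.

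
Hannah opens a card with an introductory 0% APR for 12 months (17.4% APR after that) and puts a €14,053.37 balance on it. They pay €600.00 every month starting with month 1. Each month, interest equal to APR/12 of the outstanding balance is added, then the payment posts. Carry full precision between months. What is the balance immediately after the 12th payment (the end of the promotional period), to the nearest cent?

Promo months 1–12 at r₀ = 0%/12 = 0; months 13+ at r₁ = 17.4%/12 = 0.0145.
After month 12 (no interest yet): B = €14,053.37 − 12·€600.00 = €6,853.37.

€6,853.37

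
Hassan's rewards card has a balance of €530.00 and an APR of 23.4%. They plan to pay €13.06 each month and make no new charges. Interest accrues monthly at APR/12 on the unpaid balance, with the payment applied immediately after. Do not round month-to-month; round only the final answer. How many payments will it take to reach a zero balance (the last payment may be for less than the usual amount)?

Monthly rate r = 23.4%/12 = 1.95% = 0.0195.
Recurrence: B ← B·(1+r) − €13.06.
Month 1: interest €10.34; balance after payment €527.28.
Month 2: interest €10.28; balance after payment €524.50.
Closed form: n = −ln(1 − rB₀/P)/ln(1+r) = −ln(0.20865)/ln(1.0195) ≈ 81.144, so the balance reaches zero during payment 82.

82 months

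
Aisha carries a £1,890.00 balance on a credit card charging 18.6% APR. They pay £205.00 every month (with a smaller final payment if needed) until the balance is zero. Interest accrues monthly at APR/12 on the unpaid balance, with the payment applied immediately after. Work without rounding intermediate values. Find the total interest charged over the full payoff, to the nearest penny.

£165.27

Monthly rate r = 18.6%/12 = 1.55% = 0.0155.
Payoff takes n = ⌈−ln(1 − rB₀/P)/ln(1+r)⌉ = ⌈10.026⌉ = 11 payments; the last is £5.27.
Total paid = 10·£205.00 + £5.27 = £2,055.27.
Total interest = total paid − principal = £2,055.27 − £1,890.00 = £165.27.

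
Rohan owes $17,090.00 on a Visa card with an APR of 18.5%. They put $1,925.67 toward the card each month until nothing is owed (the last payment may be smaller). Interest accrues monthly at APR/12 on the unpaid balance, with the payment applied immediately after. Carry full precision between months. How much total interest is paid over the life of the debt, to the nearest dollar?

$1,433

Monthly rate r = 18.5%/12 = 1.54167% = 0.0154167.
Payoff takes n = ⌈−ln(1 − rB₀/P)/ln(1+r)⌉ = ⌈9.617⌉ = 10 payments; the last is $1,191.82.
Total paid = 9·$1,925.67 + $1,191.82 = $18,522.85.
Total interest = total paid − principal = $18,522.85 − $17,090.00 = $1,432.85.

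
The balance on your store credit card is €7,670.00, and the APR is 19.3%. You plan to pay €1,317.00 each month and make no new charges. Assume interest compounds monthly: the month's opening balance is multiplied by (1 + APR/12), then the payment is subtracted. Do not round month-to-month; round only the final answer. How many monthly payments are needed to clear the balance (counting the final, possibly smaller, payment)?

Monthly rate r = 19.3%/12 = 1.60833% = 0.0160833.
Recurrence: B ← B·(1+r) − €1,317.00.
Month 1: interest €123.36; balance after payment €6,476.36.
Month 2: interest €104.16; balance after payment €5,263.52.
Closed form: n = −ln(1 − rB₀/P)/ln(1+r) = −ln(0.90633)/ln(1.01608) ≈ 6.164, so the balance reaches zero during payment 7.

7 months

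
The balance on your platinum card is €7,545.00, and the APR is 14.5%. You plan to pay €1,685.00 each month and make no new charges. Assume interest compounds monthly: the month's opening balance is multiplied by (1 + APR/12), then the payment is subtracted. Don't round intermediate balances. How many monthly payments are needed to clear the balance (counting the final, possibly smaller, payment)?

5 months

Monthly rate r = 14.5%/12 = 1.20833% = 0.0120833.
Recurrence: B ← B·(1+r) − €1,685.00.
Month 1: interest €91.17; balance after payment €5,951.17.
Month 2: interest €71.91; balance after payment €4,338.08.
Month 3: interest €52.42; balance after payment €2,705.50.
Month 4: interest €32.69; balance after payment €1,053.19.
Month 5: interest €12.73; balance after payment €0.00.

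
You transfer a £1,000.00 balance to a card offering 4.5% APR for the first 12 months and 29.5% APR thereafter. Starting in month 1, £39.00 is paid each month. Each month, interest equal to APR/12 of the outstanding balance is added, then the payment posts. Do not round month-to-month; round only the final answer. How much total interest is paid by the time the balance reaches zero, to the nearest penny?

£180.10

Promo months 1–12 at r₀ = 4.5%/12 = 0.00375; months 13+ at r₁ = 29.5%/12 = 0.0245833.
After month 12: iterate B ← B·(1+r₀) − £39.00 for 12 months → £568.17.
Then at r₁ with £39.00/mo: n₂ = −ln(1 − r₁·B/P)/ln(1+r₁) ≈ 18.26 → 19 more payments.
Total paid = 30·£39.00 + £10.10 = £1,180.10; interest = £1,180.10 − £1,000.00 = £180.10.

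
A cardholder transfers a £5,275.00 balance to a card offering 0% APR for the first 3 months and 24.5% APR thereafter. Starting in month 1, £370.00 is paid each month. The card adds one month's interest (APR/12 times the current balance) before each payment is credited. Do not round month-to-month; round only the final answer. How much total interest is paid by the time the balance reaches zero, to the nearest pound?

Promo months 1–3 at r₀ = 0%/12 = 0; months 4+ at r₁ = 24.5%/12 = 0.0204167.
After month 3 (no interest yet): B = £5,275.00 − 3·£370.00 = £4,165.00.
Then at r₁ with £370.00/mo: n₂ = −ln(1 − r₁·B/P)/ln(1+r₁) ≈ 12.92 → 13 more payments.
Total paid = 15·£370.00 + £340.88 = £5,890.88; interest = £5,890.88 − £5,275.00 = £615.88.

£616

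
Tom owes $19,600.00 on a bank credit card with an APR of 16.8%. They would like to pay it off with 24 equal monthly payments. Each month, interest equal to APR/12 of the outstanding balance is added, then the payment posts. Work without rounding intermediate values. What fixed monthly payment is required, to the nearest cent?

$967.19

Monthly rate r = 16.8%/12 = 1.4% = 0.014.
Level-payment amortization: P = B₀·r / (1 − (1+r)^(−n)) = 19600.00·0.014 / (1 − 1.014^(−24)).
Denominator 1 − (1+r)^(−24) = 0.283709683.
P = 274.4 / 0.283709683 ≈ 967.19.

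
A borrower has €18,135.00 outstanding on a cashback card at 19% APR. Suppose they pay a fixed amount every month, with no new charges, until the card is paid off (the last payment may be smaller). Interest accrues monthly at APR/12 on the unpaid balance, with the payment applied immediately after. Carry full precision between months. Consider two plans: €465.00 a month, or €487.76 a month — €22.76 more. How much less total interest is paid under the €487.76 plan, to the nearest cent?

Monthly rate r = 19%/12 = 1.58333% = 0.0158333.
At €465.00/mo: n = ⌈−ln(1 − rB₀/P)/ln(1+r)⌉ = 62 payments (last €82.22); total interest = total paid − €18,135.00 = €10,312.22.
At €487.76/mo: 57 payments (last €270.39); total interest €9,449.95.
Interest saved = €10,312.22 − €9,449.95 = €862.27.

€862.27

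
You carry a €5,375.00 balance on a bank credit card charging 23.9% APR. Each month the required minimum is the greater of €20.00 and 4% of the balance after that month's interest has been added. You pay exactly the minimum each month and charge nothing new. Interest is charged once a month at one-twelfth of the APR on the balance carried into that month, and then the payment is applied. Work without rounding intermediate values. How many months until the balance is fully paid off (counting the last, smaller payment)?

148 months

Monthly rate r = 23.9%/12 = 1.99167% = 0.0199167.
While 4% of the post-interest balance exceeds €20.00, each month B ← (B·(1+r))·(1 − 0.04), i.e. B shrinks by the factor (1+r)·0.96 = 0.97912.
This holds for months 1–114. Entering month 115 the balance is €484.92; 4% of the post-interest balance is now below €20.00, so the flat €20.00 minimum applies from here.
From month 115 a fixed €20.00 at rate r clears €484.92 in 34 more payments. Total: 114 + 34 = 148 months.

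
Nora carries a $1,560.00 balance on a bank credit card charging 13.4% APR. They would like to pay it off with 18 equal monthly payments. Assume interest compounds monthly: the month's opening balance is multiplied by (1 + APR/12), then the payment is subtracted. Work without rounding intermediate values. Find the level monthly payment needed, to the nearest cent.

Monthly rate r = 13.4%/12 = 1.11667% = 0.0111667.
Level-payment amortization: P = B₀·r / (1 − (1+r)^(−n)) = 1560.00·0.0111667 / (1 − 1.01117^(−18)).
Denominator 1 − (1+r)^(−18) = 0.181175935.
P = 17.42 / 0.181175935 ≈ 96.15.

$96.15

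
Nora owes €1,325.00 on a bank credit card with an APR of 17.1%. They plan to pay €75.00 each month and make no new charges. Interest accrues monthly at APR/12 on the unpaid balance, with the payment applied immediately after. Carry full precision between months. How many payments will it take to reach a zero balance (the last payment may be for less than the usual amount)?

21 payments

Monthly rate r = 17.1%/12 = 1.425% = 0.01425.
Recurrence: B ← B·(1+r) − €75.00.
Month 1: interest €18.88; balance after payment €1,268.88.
Month 2: interest €18.08; balance after payment €1,211.96.
Closed form: n = −ln(1 − rB₀/P)/ln(1+r) = −ln(0.74825)/ln(1.01425) ≈ 20.497, so the balance reaches zero during payment 21.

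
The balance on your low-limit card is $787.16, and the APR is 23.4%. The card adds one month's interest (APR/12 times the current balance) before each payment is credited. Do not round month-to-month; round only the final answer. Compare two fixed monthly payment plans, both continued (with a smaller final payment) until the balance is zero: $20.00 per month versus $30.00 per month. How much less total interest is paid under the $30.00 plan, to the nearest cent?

$397.37

Monthly rate r = 23.4%/12 = 1.95% = 0.0195.
At $20.00/mo: n = ⌈−ln(1 − rB₀/P)/ln(1+r)⌉ = 76 payments (last $10.78); total interest = total paid − $787.16 = $723.62.
At $30.00/mo: 38 payments (last $3.41); total interest $326.25.
Interest saved = $723.62 − $326.25 = $397.37.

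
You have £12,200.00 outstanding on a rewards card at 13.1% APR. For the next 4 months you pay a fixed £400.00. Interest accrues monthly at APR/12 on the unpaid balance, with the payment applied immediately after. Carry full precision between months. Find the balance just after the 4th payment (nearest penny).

£11,115.13

Monthly rate r = 13.1%/12 = 1.09167% = 0.0109167.
Each month: B ← B·(1+r) − £400.00.
Month 1: interest £133.18; balance after payment £11,933.18.
Month 2: interest £130.27; balance after payment £11,663.45.
Month 3: interest £127.33; balance after payment £11,390.78.
Month 4: interest £124.35; balance after payment £11,115.13.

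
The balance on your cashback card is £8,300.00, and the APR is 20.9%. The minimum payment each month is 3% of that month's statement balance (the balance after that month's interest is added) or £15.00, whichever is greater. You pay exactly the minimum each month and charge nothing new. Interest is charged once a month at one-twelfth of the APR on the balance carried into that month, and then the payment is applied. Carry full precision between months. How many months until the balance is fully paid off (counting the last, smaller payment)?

Monthly rate r = 20.9%/12 = 1.74167% = 0.0174167.
While 3% of the post-interest balance exceeds £15.00, each month B ← (B·(1+r))·(1 − 0.03), i.e. B shrinks by the factor (1+r)·0.97 = 0.98689.
This holds for months 1–215. Entering month 216 the balance is £486.69; 3% of the post-interest balance is now below £15.00, so the flat £15.00 minimum applies from here.
From month 216 a fixed £15.00 at rate r clears £486.69 in 49 more payments. Total: 215 + 49 = 264 months.

264 months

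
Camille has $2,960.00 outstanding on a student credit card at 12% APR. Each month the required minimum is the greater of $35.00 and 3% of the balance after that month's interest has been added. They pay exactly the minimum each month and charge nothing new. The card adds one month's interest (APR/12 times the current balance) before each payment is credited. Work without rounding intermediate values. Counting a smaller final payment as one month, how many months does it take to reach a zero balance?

Monthly rate r = 12%/12 = 1% = 0.01.
While 3% of the post-interest balance exceeds $35.00, each month B ← (B·(1+r))·(1 − 0.03), i.e. B shrinks by the factor (1+r)·0.97 = 0.9797.
This holds for months 1–46. Entering month 47 the balance is $1,152.32; 3% of the post-interest balance is now below $35.00, so the flat $35.00 minimum applies from here.
From month 47 a fixed $35.00 at rate r clears $1,152.32 in 41 more payments. Total: 46 + 41 = 87 months.

87 months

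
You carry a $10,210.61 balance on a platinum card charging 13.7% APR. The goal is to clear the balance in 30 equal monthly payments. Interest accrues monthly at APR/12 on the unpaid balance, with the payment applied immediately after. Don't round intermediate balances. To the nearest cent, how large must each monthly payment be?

Monthly rate r = 13.7%/12 = 1.14167% = 0.0114167.
Level-payment amortization: P = B₀·r / (1 − (1+r)^(−n)) = 10210.61·0.0114167 / (1 − 1.01142^(−30)).
Denominator 1 − (1+r)^(−30) = 0.288627908.
P = 116.571 / 0.288627908 ≈ 403.88.

$403.88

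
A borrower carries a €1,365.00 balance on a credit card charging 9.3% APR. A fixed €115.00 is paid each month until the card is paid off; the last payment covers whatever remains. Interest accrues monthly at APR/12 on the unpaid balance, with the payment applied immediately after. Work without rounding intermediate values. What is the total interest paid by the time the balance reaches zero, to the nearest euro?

€73

Monthly rate r = 9.3%/12 = 0.775% = 0.00775.
Payoff takes n = ⌈−ln(1 − rB₀/P)/ln(1+r)⌉ = ⌈12.500⌉ = 13 payments; the last is €57.57.
Total paid = 12·€115.00 + €57.57 = €1,437.57.
Total interest = total paid − principal = €1,437.57 − €1,365.00 = €72.57.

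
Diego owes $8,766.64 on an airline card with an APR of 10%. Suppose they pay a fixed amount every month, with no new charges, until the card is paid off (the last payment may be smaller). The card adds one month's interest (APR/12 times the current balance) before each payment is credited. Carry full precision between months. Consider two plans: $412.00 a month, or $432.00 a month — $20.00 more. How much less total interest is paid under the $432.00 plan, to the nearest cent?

$46.51

Monthly rate r = 10%/12 = 0.833333% = 0.00833333.
At $412.00/mo: n = ⌈−ln(1 − rB₀/P)/ln(1+r)⌉ = 24 payments (last $214.60); total interest = total paid − $8,766.64 = $923.96.
At $432.00/mo: 23 payments (last $140.09); total interest $877.45.
Interest saved = $923.96 − $877.45 = $46.51.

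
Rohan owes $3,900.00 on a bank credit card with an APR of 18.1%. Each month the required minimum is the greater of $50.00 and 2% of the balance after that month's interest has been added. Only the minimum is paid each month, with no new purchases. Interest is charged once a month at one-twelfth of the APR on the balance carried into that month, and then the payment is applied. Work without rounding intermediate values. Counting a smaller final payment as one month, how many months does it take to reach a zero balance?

179 months

Monthly rate r = 18.1%/12 = 1.50833% = 0.0150833.
While 2% of the post-interest balance exceeds $50.00, each month B ← (B·(1+r))·(1 − 0.02), i.e. B shrinks by the factor (1+r)·0.98 = 0.99478.
This holds for months 1–88. Entering month 89 the balance is $2,460.98; 2% of the post-interest balance is now below $50.00, so the flat $50.00 minimum applies from here.
From month 89 a fixed $50.00 at rate r clears $2,460.98 in 91 more payments. Total: 88 + 91 = 179 months.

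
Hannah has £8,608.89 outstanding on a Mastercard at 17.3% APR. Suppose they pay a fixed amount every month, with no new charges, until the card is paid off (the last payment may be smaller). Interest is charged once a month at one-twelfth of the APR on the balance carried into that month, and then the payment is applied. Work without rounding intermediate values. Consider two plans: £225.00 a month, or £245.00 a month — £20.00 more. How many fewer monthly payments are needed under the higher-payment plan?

7 fewer payments

Monthly rate r = 17.3%/12 = 1.44167% = 0.0144167.
At £225.00/mo: n = ⌈−ln(1 − rB₀/P)/ln(1+r)⌉ = 57 payments (last £8.16); total interest = total paid − £8,608.89 = £3,999.27.
At £245.00/mo: 50 payments (last £86.27); total interest £3,482.38.
Payments saved = 57 − 50 = 7.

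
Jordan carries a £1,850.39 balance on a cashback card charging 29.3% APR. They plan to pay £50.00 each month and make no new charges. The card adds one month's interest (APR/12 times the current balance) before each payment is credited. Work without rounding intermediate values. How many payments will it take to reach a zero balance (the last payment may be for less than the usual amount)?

97 payments

Monthly rate r = 29.3%/12 = 2.44167% = 0.0244167.
Recurrence: B ← B·(1+r) − £50.00.
Month 1: interest £45.18; balance after payment £1,845.57.
Month 2: interest £45.06; balance after payment £1,840.63.
Closed form: n = −ln(1 − rB₀/P)/ln(1+r) = −ln(0.096393)/ln(1.02442) ≈ 96.973, so the balance reaches zero during payment 97.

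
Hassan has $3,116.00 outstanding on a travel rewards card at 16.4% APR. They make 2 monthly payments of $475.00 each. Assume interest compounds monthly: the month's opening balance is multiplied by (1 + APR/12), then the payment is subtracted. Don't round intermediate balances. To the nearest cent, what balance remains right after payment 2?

$2,245.26

Monthly rate r = 16.4%/12 = 1.36667% = 0.0136667.
Each month: B ← B·(1+r) − $475.00.
Month 1: interest $42.59; balance after payment $2,683.59.
Month 2: interest $36.68; balance after payment $2,245.26.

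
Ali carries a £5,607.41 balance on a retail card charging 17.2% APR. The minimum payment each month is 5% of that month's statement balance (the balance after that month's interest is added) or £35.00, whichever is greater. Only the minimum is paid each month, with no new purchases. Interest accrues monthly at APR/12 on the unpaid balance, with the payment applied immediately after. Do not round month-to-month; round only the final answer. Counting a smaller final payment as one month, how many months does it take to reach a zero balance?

Monthly rate r = 17.2%/12 = 1.43333% = 0.0143333.
While 5% of the post-interest balance exceeds £35.00, each month B ← (B·(1+r))·(1 − 0.05), i.e. B shrinks by the factor (1+r)·0.95 = 0.96362.
This holds for months 1–57. Entering month 58 the balance is £678.12; 5% of the post-interest balance is now below £35.00, so the flat £35.00 minimum applies from here.
From month 58 a fixed £35.00 at rate r clears £678.12 in 23 more payments. Total: 57 + 23 = 80 months.

80 months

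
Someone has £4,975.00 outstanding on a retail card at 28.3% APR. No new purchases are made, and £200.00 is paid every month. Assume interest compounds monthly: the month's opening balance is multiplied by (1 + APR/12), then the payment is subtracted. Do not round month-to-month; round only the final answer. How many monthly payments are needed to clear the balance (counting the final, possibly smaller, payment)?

38 months

Monthly rate r = 28.3%/12 = 2.35833% = 0.0235833.
Recurrence: B ← B·(1+r) − £200.00.
Month 1: interest £117.33; balance after payment £4,892.33.
Month 2: interest £115.38; balance after payment £4,807.70.
Closed form: n = −ln(1 − rB₀/P)/ln(1+r) = −ln(0.41336)/ln(1.02358) ≈ 37.900, so the balance reaches zero during payment 38.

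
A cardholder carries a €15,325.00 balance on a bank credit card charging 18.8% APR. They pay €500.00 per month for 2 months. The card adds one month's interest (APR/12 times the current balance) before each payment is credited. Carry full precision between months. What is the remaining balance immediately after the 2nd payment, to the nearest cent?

Monthly rate r = 18.8%/12 = 1.56667% = 0.0156667.
Each month: B ← B·(1+r) − €500.00.
Month 1: interest €240.09; balance after payment €15,065.09.
Month 2: interest €236.02; balance after payment €14,801.11.

€14,801.11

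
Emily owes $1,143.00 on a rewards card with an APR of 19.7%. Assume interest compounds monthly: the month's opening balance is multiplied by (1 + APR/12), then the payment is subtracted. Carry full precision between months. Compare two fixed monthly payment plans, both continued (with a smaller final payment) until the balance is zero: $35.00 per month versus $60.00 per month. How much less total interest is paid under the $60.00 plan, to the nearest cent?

Monthly rate r = 19.7%/12 = 1.64167% = 0.0164167.
At $35.00/mo: n = ⌈−ln(1 − rB₀/P)/ln(1+r)⌉ = 48 payments (last $6.09); total interest = total paid − $1,143.00 = $508.09.
At $60.00/mo: 24 payments (last $1.94); total interest $238.94.
Interest saved = $508.09 − $238.94 = $269.15.

$269.15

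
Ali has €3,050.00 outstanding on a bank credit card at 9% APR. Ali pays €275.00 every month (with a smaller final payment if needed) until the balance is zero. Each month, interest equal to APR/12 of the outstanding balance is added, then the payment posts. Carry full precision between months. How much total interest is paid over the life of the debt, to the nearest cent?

€146.52

Monthly rate r = 9%/12 = 0.75% = 0.0075.
Payoff takes n = ⌈−ln(1 − rB₀/P)/ln(1+r)⌉ = ⌈11.623⌉ = 12 payments; the last is €171.52.
Total paid = 11·€275.00 + €171.52 = €3,196.52.
Total interest = total paid − principal = €3,196.52 − €3,050.00 = €146.52.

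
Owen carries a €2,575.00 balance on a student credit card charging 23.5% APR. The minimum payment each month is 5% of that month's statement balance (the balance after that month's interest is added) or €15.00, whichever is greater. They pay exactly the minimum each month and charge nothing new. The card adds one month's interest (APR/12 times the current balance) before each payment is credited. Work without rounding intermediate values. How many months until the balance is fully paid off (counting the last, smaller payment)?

93 months

Monthly rate r = 23.5%/12 = 1.95833% = 0.0195833.
While 5% of the post-interest balance exceeds €15.00, each month B ← (B·(1+r))·(1 − 0.05), i.e. B shrinks by the factor (1+r)·0.95 = 0.9686.
This holds for months 1–69. Entering month 70 the balance is €285.02; 5% of the post-interest balance is now below €15.00, so the flat €15.00 minimum applies from here.
From month 70 a fixed €15.00 at rate r clears €285.02 in 24 more payments. Total: 69 + 24 = 93 months.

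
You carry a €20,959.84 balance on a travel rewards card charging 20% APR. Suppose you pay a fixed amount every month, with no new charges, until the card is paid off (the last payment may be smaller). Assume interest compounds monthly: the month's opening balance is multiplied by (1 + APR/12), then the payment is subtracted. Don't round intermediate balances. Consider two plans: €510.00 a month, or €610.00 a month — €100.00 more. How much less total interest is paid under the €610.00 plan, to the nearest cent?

€4,261.69

Monthly rate r = 20%/12 = 1.66667% = 0.0166667.
At €510.00/mo: n = ⌈−ln(1 − rB₀/P)/ln(1+r)⌉ = 70 payments (last €449.08); total interest = total paid − €20,959.84 = €14,679.24.
At €610.00/mo: 52 payments (last €267.39); total interest €10,417.55.
Interest saved = €14,679.24 − €10,417.55 = €4,261.69.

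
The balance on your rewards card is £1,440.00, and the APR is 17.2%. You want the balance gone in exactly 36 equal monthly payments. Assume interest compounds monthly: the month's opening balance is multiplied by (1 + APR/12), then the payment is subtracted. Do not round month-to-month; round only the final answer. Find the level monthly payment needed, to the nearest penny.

£51.48

Monthly rate r = 17.2%/12 = 1.43333% = 0.0143333.
Level-payment amortization: P = B₀·r / (1 − (1+r)^(−n)) = 1440.00·0.0143333 / (1 − 1.01433^(−36)).
Denominator 1 − (1+r)^(−36) = 0.400906117.
P = 20.64 / 0.400906117 ≈ 51.48.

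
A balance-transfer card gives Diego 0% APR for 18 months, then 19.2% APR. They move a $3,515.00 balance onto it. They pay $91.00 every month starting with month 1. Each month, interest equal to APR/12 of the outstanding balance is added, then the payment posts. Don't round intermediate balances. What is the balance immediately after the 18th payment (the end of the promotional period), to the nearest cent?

$1,877.00

Promo months 1–18 at r₀ = 0%/12 = 0; months 19+ at r₁ = 19.2%/12 = 0.016.
After month 18 (no interest yet): B = $3,515.00 − 18·$91.00 = $1,877.00.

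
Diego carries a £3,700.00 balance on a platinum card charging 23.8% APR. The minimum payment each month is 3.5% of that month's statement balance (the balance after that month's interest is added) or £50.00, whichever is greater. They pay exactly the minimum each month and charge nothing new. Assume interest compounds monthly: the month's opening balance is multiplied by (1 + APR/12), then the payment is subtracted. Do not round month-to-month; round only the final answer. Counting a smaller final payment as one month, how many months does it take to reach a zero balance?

103 months

Monthly rate r = 23.8%/12 = 1.98333% = 0.0198333.
While 3.5% of the post-interest balance exceeds £50.00, each month B ← (B·(1+r))·(1 − 0.035), i.e. B shrinks by the factor (1+r)·0.965 = 0.98414.
This holds for months 1–61. Entering month 62 the balance is £1,395.24; 3.5% of the post-interest balance is now below £50.00, so the flat £50.00 minimum applies from here.
From month 62 a fixed £50.00 at rate r clears £1,395.24 in 42 more payments. Total: 61 + 42 = 103 months.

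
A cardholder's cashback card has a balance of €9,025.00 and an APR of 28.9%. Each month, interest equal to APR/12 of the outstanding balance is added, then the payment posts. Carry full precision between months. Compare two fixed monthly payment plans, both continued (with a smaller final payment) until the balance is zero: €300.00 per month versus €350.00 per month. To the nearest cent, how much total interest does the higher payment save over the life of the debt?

Monthly rate r = 28.9%/12 = 2.40833% = 0.0240833.
At €300.00/mo: n = ⌈−ln(1 − rB₀/P)/ln(1+r)⌉ = 55 payments (last €52.27); total interest = total paid − €9,025.00 = €7,227.27.
At €350.00/mo: 41 payments (last €270.15); total interest €5,245.15.
Interest saved = €7,227.27 − €5,245.15 = €1,982.12.

€1,982.12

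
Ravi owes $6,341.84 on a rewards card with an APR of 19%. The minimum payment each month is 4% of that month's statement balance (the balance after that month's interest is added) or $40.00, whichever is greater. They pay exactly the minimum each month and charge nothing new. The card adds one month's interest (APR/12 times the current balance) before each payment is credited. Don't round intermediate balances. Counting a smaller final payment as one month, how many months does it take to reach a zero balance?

106 months

Monthly rate r = 19%/12 = 1.58333% = 0.0158333.
While 4% of the post-interest balance exceeds $40.00, each month B ← (B·(1+r))·(1 − 0.04), i.e. B shrinks by the factor (1+r)·0.96 = 0.9752.
This holds for months 1–75. Entering month 76 the balance is $964.37; 4% of the post-interest balance is now below $40.00, so the flat $40.00 minimum applies from here.
From month 76 a fixed $40.00 at rate r clears $964.37 in 31 more payments. Total: 75 + 31 = 106 months.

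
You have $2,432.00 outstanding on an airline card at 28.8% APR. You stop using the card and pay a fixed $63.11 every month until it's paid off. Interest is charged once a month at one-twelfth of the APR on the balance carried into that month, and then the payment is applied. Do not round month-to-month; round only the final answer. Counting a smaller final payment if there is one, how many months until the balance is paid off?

Monthly rate r = 28.8%/12 = 2.4% = 0.024.
Recurrence: B ← B·(1+r) − $63.11.
Month 1: interest $58.37; balance after payment $2,427.26.
Month 2: interest $58.25; balance after payment $2,422.40.
Closed form: n = −ln(1 − rB₀/P)/ln(1+r) = −ln(0.075139)/ln(1.024) ≈ 109.140, so the balance reaches zero during payment 110.

110 payments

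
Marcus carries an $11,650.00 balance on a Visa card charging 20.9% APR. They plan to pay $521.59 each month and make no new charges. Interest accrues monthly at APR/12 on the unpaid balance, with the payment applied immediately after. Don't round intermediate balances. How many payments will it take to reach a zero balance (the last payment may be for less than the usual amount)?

29 payments

Monthly rate r = 20.9%/12 = 1.74167% = 0.0174167.
Recurrence: B ← B·(1+r) − $521.59.
Month 1: interest $202.90; balance after payment $11,331.31.
Month 2: interest $197.35; balance after payment $11,007.08.
Closed form: n = −ln(1 − rB₀/P)/ln(1+r) = −ln(0.61099)/ln(1.01742) ≈ 28.533, so the balance reaches zero during payment 29.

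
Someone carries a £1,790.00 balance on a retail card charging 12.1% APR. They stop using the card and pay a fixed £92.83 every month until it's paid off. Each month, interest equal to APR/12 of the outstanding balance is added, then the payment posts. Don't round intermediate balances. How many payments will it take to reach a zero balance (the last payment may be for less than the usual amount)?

Monthly rate r = 12.1%/12 = 1.00833% = 0.0100833.
Recurrence: B ← B·(1+r) − £92.83.
Month 1: interest £18.05; balance after payment £1,715.22.
Month 2: interest £17.30; balance after payment £1,639.68.
Closed form: n = −ln(1 − rB₀/P)/ln(1+r) = −ln(0.80557)/ln(1.01008) ≈ 21.550, so the balance reaches zero during payment 22.

22 payments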